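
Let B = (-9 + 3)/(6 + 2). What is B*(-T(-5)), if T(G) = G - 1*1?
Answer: -9/2 ≈ -4.5000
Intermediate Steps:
T(G) = -1 + G (T(G) = G - 1 = -1 + G)
B = -¾ (B = -6/8 = -6*⅛ = -¾ ≈ -0.75000)
B*(-T(-5)) = -(-3)*(-1 - 5)/4 = -(-3)*(-6)/4 = -¾*6 = -9/2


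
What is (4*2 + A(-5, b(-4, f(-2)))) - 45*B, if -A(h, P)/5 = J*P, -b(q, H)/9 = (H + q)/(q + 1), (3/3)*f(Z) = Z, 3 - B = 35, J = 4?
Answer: 1808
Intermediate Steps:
B = -32 (B = 3 - 1*35 = 3 - 35 = -32)
f(Z) = Z
b(q, H) = -9*(H + q)/(1 + q) (b(q, H) = -9*(H + q)/(q + 1) = -9*(H + q)/(1 + q))
A(h, P) = -20*P
(4*2 + A(-5, b(-4, f(-2)))) - 45*B = (4*2 - 180*(-1*(-2) - 1*(-4))/(1 - 4)) - 45*(-32) = (8 - 180*(2 + 4)/(-3)) + 1440 = (8 - 180*(-1)*6/3) + 1440 = (8 - 20*(-18)) + 1440 = (8 + 360) + 1440 = 368 + 1440 = 1808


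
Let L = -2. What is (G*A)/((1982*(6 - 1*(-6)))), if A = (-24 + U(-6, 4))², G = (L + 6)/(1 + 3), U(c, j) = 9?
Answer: 75/7928 ≈ 0.0094601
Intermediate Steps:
G = 1 (G = (-2 + 6)/(1 + 3) = 4/4 = 4*(¼) = 1)
A = 225 (A = (-24 + 9)² = (-15)² = 225)
(G*A)/((1982*(6 - 1*(-6)))) = (1*225)/((1982*(6 - 1*(-6)))) = 225/((1982*(6 + 6))) = 225/((1982*12)) = 225/23784 = 225*(1/23784) = 75/7928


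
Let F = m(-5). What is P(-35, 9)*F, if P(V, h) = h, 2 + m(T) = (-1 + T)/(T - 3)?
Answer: -45/4 ≈ -11.250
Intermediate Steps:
m(T) = -2 + (-1 + T)/(-3 + T) (m(T) = -2 + (-1 + T)/(T - 3) = -2 + (-1 + T)/(-3 + T))
F = -5/4 (F = (5 - 1*(-5))/(-3 - 5) = (5 + 5)/(-8) = -⅛*10 = -5/4 ≈ -1.2500)
P(-35, 9)*F = 9*(-5/4) = -45/4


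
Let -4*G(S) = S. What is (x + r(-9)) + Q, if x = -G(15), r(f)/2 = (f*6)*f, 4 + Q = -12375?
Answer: -45613/4 ≈ -11403.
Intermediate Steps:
Q = -12379 (Q = -4 - 12375 = -12379)
G(S) = -S/4
r(f) = 12*f**2 (r(f) = 2*((f*6)*f) = 2*((6*f)*f) = 2*(6*f**2) = 12*f**2)
x = 15/4 (x = -(-1)*15/4 = -1*(-15/4) = 15/4 ≈ 3.7500)
(x + r(-9)) + Q = (15/4 + 12*(-9)**2) - 12379 = (15/4 + 12*81) - 12379 = (15/4 + 972) - 12379 = 3903/4 - 12379 = -45613/4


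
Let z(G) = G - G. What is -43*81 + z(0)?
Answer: -3483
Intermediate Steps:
z(G) = 0
-43*81 + z(0) = -43*81 + 0 = -3483 + 0 = -3483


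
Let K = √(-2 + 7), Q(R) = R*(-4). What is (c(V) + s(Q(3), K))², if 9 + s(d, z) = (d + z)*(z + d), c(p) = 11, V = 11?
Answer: 25681 - 7248*√5 ≈ 9474.0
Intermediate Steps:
Q(R) = -4*R
K = √5 ≈ 2.2361
s(d, z) = -9 + (d + z)² (s(d, z) = -9 + (d + z)*(z + d) = -9 + (d + z)*(d + z) = -9 + (d + z)²)
(c(V) + s(Q(3), K))² = (11 + (-9 + (-4*3 + √5)²))² = (11 + (-9 + (-12 + √5)²))² = (2 + (-12 + √5)²)²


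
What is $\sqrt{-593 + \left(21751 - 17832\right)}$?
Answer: $\sqrt{3326} \approx 57.672$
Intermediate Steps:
$\sqrt{-593 + \left(21751 - 17832\right)} = \sqrt{-593 + 3919} = \sqrt{3326}$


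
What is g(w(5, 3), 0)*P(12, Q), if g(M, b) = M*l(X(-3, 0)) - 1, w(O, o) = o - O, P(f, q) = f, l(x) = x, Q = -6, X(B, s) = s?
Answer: -12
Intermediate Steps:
g(M, b) = -1 (g(M, b) = M*0 - 1 = 0 - 1 = -1)
g(w(5, 3), 0)*P(12, Q) = -1*12 = -12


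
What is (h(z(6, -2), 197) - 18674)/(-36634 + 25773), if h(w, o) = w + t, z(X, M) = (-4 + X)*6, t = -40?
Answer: 18702/10861 ≈ 1.7219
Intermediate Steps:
z(X, M) = -24 + 6*X
h(w, o) = -40 + w (h(w, o) = w - 40 = -40 + w)
(h(z(6, -2), 197) - 18674)/(-36634 + 25773) = ((-40 + (-24 + 6*6)) - 18674)/(-36634 + 25773) = ((-40 + (-24 + 36)) - 18674)/(-10861) = ((-40 + 12) - 18674)*(-1/10861) = (-28 - 18674)*(-1/10861) = -18702*(-1/10861) = 18702/10861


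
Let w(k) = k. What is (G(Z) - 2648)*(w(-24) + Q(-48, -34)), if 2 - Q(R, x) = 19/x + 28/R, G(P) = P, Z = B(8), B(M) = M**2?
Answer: 161690/3 ≈ 53897.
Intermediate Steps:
Z = 64 (Z = 8**2 = 64)
Q(R, x) = 2 - 28/R - 19/x (Q(R, x) = 2 - (19/x + 28/R) = 2 + (-28/R - 19/x) = 2 - 28/R - 19/x)
(G(Z) - 2648)*(w(-24) + Q(-48, -34)) = (64 - 2648)*(-24 + (2 - 28/(-48) - 19/(-34))) = -2584*(-24 + (2 - 28*(-1/48) - 19*(-1/34))) = -2584*(-24 + (2 + 7/12 + 19/34)) = -2584*(-24 + 641/204) = -2584*(-4255/204) = 161690/3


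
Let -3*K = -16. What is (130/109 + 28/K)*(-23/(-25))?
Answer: 64607/10900 ≈ 5.9272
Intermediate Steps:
K = 16/3 (K = -⅓*(-16) = 16/3 ≈ 5.3333)
(130/109 + 28/K)*(-23/(-25)) = (130/109 + 28/(16/3))*(-23/(-25)) = (130*(1/109) + 28*(3/16))*(-23*(-1/25)) = (130/109 + 21/4)*(23/25) = (2809/436)*(23/25) = 64607/10900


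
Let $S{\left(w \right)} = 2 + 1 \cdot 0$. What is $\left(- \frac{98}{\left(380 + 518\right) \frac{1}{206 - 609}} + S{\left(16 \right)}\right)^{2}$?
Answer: $\frac{426216025}{201601} \approx 2114.2$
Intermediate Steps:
$S{\left(w \right)} = 2$ ($S{\left(w \right)} = 2 + 0 = 2$)
$\left(- \frac{98}{\left(380 + 518\right) \frac{1}{206 - 609}} + S{\left(16 \right)}\right)^{2} = \left(- \frac{98}{\left(380 + 518\right) \frac{1}{206 - 609}} + 2\right)^{2} = \left(- \frac{98}{898 \frac{1}{-403}} + 2\right)^{2} = \left(- \frac{98}{898 \left(- \frac{1}{403}\right)} + 2\right)^{2} = \left(- \frac{98}{- \frac{898}{403}} + 2\right)^{2} = \left(\left(-98\right) \left(- \frac{403}{898}\right) + 2\right)^{2} = \left(\frac{19747}{449} + 2\right)^{2} = \left(\frac{20645}{449}\right)^{2} = \frac{426216025}{201601}$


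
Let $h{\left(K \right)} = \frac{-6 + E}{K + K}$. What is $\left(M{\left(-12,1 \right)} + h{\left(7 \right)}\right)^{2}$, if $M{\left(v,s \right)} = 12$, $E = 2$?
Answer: $\frac{6724}{49} \approx 137.22$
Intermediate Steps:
$h{\left(K \right)} = - \frac{2}{K}$ ($h{\left(K \right)} = \frac{-6 + 2}{K + K} = - \frac{4}{2 K} = - 4 \frac{1}{2 K} = - \frac{2}{K}$)
$\left(M{\left(-12,1 \right)} + h{\left(7 \right)}\right)^{2} = \left(12 - \frac{2}{7}\right)^{2} = \left(\frac{82}{7}\right)^{2} = \frac{6724}{49}$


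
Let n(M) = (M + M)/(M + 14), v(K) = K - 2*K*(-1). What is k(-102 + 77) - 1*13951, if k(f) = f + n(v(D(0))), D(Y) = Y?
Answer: -13976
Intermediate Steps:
v(K) = 3*K (v(K) = K + 2*K = 3*K)
n(M) = 2*M/(14 + M) (n(M) = (2*M)/(14 + M) = 2*M/(14 + M))
k(f) = f (k(f) = f + 2*(3*0)/(14 + 3*0) = f + 2*0/(14 + 0) = f + 2*0/14 = f + 2*0*(1/14) = f + 0 = f)
k(-102 + 77) - 1*13951 = (-102 + 77) - 1*13951 = -25 - 13951 = -13976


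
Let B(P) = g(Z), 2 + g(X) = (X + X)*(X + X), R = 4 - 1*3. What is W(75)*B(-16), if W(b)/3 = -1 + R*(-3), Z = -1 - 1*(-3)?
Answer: -168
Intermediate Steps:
Z = 2 (Z = -1 + 3 = 2)
R = 1 (R = 4 - 3 = 1)
g(X) = -2 + 4*X² (g(X) = -2 + (X + X)*(X + X) = -2 + (2*X)*(2*X) = -2 + 4*X²)
B(P) = 14 (B(P) = -2 + 4*2² = -2 + 4*4 = -2 + 16 = 14)
W(b) = -12 (W(b) = 3*(-1 + 1*(-3)) = 3*(-1 - 3) = 3*(-4) = -12)
W(75)*B(-16) = -12*14 = -168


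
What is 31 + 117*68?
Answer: 7987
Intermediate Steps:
31 + 117*68 = 31 + 7956 = 7987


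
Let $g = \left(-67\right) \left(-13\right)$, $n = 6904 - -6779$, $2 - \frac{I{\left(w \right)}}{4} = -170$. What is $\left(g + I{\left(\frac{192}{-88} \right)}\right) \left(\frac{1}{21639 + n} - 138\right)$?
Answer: $- \frac{7599244165}{35322} \approx -2.1514 \cdot 10^{5}$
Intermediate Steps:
$I{\left(w \right)} = 688$ ($I{\left(w \right)} = 8 - -680 = 8 + 680 = 688$)
$n = 13683$ ($n = 6904 + 6779 = 13683$)
$g = 871$
$\left(g + I{\left(\frac{192}{-88} \right)}\right) \left(\frac{1}{21639 + n} - 138\right) = \left(871 + 688\right) \left(\frac{1}{21639 + 13683} - 138\right) = 1559 \left(\frac{1}{35322} - 138\right) = 1559 \left(- \frac{4874435}{35322}\right) = - \frac{7599244165}{35322}$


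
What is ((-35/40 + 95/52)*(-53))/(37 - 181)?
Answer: 583/1664 ≈ 0.35036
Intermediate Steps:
((-35/40 + 95/52)*(-53))/(37 - 181) = ((-35*1/40 + 95*(1/52))*(-53))/(-144) = ((-7/8 + 95/52)*(-53))*(-1/144) = ((99/104)*(-53))*(-1/144) = -5247/104*(-1/144) = 583/1664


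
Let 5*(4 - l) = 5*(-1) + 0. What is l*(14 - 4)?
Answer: 50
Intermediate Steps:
l = 5 (l = 4 - (5*(-1) + 0)/5 = 4 - (-5 + 0)/5 = 4 - ⅕*(-5) = 4 + 1 = 5)
l*(14 - 4) = 5*(14 - 4) = 5*10 = 50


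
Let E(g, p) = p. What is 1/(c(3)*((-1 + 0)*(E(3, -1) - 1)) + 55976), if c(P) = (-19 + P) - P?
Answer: 1/55938 ≈ 1.7877e-5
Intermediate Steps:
c(P) = -19
1/(c(3)*((-1 + 0)*(E(3, -1) - 1)) + 55976) = 1/(-19*(-1 + 0)*(-1 - 1) + 55976) = 1/(-(-19)*(-2) + 55976) = 1/(-19*2 + 55976) = 1/(-38 + 55976) = 1/55938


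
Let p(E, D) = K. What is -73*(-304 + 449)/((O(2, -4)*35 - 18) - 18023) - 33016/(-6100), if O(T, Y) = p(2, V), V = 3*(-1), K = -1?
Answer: 165341429/27565900 ≈ 5.9980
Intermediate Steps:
V = -3
p(E, D) = -1
O(T, Y) = -1
-73*(-304 + 449)/((O(2, -4)*35 - 18) - 18023) - 33016/(-6100) = -73*(-304 + 449)/((-1*35 - 18) - 18023) - 33016/(-6100) = -73*145/((-35 - 18) - 18023) - 33016*(-1/6100) = -73*145/(-53 - 18023) + 8254/1525 = -73/((-18076*1/145)) + 8254/1525 = -73/(-18076/145) + 8254/1525 = -73*(-145/18076) + 8254/1525 = 10585/18076 + 8254/1525 = 165341429/27565900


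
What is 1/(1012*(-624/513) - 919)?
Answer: -171/367645 ≈ -0.00046512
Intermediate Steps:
1/(1012*(-624/513) - 919) = 1/(1012*(-624*1/513) - 919) = 1/(1012*(-208/171) - 919) = 1/(-210496/171 - 919) = 1/(-367645/171) = -171/367645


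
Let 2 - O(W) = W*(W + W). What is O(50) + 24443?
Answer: 19445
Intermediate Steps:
O(W) = 2 - 2*W**2 (O(W) = 2 - W*(W + W) = 2 - W*2*W = 2 - 2*W**2)
O(50) + 24443 = (2 - 2*50**2) + 24443 = (2 - 2*2500) + 24443 = (2 - 5000) + 24443 = -4998 + 24443 = 19445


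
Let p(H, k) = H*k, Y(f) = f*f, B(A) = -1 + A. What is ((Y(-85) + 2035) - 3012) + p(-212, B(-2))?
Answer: 6884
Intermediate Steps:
Y(f) = f²
((Y(-85) + 2035) - 3012) + p(-212, B(-2)) = (((-85)² + 2035) - 3012) - 212*(-1 - 2) = ((7225 + 2035) - 3012) - 212*(-3) = (9260 - 3012) + 636 = 6248 + 636 = 6884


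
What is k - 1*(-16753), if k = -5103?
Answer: 11650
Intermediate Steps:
k - 1*(-16753) = -5103 - 1*(-16753) = -5103 + 16753 = 11650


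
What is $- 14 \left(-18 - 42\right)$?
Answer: $840$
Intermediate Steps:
$- 14 \left(-18 - 42\right) = \left(-14\right) \left(-60\right) = 840$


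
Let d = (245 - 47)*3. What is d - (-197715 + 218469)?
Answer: -20160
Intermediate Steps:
d = 594 (d = 198*3 = 594)
d - (-197715 + 218469) = 594 - (-197715 + 218469) = 594 - 1*20754 = 594 - 20754 = -20160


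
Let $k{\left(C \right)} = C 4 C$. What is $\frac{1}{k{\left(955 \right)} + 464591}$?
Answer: $\frac{1}{4112691} \approx 2.4315 \cdot 10^{-7}$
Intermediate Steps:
$k{\left(C \right)} = 4 C^{2}$ ($k{\left(C \right)} = 4 C C = 4 C^{2}$)
$\frac{1}{k{\left(955 \right)} + 464591} = \frac{1}{4 \cdot 955^{2} + 464591} = \frac{1}{4 \cdot 912025 + 464591} = \frac{1}{3648100 + 464591} = \frac{1}{4112691}$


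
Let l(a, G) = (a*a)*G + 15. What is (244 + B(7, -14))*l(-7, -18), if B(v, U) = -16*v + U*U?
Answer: -284376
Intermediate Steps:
l(a, G) = 15 + G*a² (l(a, G) = a²*G + 15 = G*a² + 15 = 15 + G*a²)
B(v, U) = U² - 16*v (B(v, U) = -16*v + U² = U² - 16*v)
(244 + B(7, -14))*l(-7, -18) = (244 + ((-14)² - 16*7))*(15 - 18*(-7)²) = (244 + (196 - 112))*(15 - 18*49) = (244 + 84)*(15 - 882) = 328*(-867) = -284376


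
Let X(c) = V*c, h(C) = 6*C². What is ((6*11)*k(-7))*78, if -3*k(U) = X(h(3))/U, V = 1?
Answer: 92664/7 ≈ 13238.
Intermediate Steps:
X(c) = c (X(c) = 1*c = c)
k(U) = -18/U (k(U) = -6*3²/(3*U) = -6*9/(3*U) = -18/U)
((6*11)*k(-7))*78 = ((6*11)*(-18/(-7)))*78 = (66*(-18*(-⅐)))*78 = (66*(18/7))*78 = (1188/7)*78 = 92664/7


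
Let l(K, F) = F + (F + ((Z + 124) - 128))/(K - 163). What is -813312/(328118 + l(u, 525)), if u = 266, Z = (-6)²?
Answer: -41885568/16925393 ≈ -2.4747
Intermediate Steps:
Z = 36
l(K, F) = F + (32 + F)/(-163 + K) (l(K, F) = F + (F + ((36 + 124) - 128))/(K - 163) = F + (F + (160 - 128))/(-163 + K) = F + (F + 32)/(-163 + K) = F + (32 + F)/(-163 + K))
-813312/(328118 + l(u, 525)) = -813312/(328118 + (32 - 162*525 + 525*266)/(-163 + 266)) = -813312/(328118 + (32 - 85050 + 139650)/103) = -813312/(328118 + (1/103)*54632) = -813312/(328118 + 54632/103) = -813312/33850786/103 = -813312*103/33850786 = -41885568/16925393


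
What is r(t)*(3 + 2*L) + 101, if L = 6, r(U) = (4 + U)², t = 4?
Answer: 1061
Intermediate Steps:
r(t)*(3 + 2*L) + 101 = (4 + 4)²*(3 + 2*6) + 101 = 8²*(3 + 12) + 101 = 64*15 + 101 = 960 + 101 = 1061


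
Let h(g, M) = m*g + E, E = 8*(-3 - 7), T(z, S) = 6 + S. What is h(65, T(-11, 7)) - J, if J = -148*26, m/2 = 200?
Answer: 29768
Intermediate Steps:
m = 400 (m = 2*200 = 400)
E = -80 (E = 8*(-10) = -80)
J = -3848
h(g, M) = -80 + 400*g (h(g, M) = 400*g - 80 = -80 + 400*g)
h(65, T(-11, 7)) - J = (-80 + 400*65) - 1*(-3848) = (-80 + 26000) + 3848 = 25920 + 3848 = 29768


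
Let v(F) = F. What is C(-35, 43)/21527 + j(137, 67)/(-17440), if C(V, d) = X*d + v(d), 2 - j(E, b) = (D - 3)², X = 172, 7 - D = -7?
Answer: 132297873/375430880 ≈ 0.35239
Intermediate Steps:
D = 14 (D = 7 - 1*(-7) = 7 + 7 = 14)
j(E, b) = -119 (j(E, b) = 2 - (14 - 3)² = 2 - 1*11² = 2 - 1*121 = 2 - 121 = -119)
C(V, d) = 173*d (C(V, d) = 172*d + d = 173*d)
C(-35, 43)/21527 + j(137, 67)/(-17440) = (173*43)/21527 - 119/(-17440) = 7439*(1/21527) - 119*(-1/17440) = 7439/21527 + 119/17440 = 132297873/375430880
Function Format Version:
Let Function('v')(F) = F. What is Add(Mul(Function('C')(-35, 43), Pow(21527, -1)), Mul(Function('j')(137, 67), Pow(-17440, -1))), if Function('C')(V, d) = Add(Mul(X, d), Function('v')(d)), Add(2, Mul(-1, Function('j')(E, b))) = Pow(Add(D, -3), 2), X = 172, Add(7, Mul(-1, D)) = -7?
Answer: Rational(132297873, 375430880) ≈ 0.35239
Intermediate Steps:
D = 14 (D = Add(7, Mul(-1, -7)) = Add(7, 7) = 14)
Function('j')(E, b) = -119 (Function('j')(E, b) = Add(2, Mul(-1, Pow(Add(14, -3), 2))) = Add(2, Mul(-1, Pow(11, 2))) = Add(2, Mul(-1, 121)) = Add(2, -121) = -119)
Function('C')(V, d) = Mul(173, d) (Function('C')(V, d) = Add(Mul(172, d), d) = Mul(173, d))
Add(Mul(Function('C')(-35, 43), Pow(21527, -1)), Mul(Function('j')(137, 67), Pow(-17440, -1))) = Add(Mul(Mul(173, 43), Pow(21527, -1)), Mul(-119, Pow(-17440, -1))) = Add(Mul(7439, Rational(1, 21527)), Mul(-119, Rational(-1, 17440))) = Add(Rational(7439, 21527), Rational(119, 17440)) = Rational(132297873, 375430880)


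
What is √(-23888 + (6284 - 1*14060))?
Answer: 4*I*√1979 ≈ 177.94*I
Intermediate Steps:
√(-23888 + (6284 - 1*14060)) = √(-23888 + (6284 - 14060)) = √(-23888 - 7776) = √(-31664) = 4*I*√1979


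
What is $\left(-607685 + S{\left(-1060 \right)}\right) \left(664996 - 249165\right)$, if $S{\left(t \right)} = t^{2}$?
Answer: $214533450365$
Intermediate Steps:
$\left(-607685 + S{\left(-1060 \right)}\right) \left(664996 - 249165\right) = \left(-607685 + \left(-1060\right)^{2}\right) \left(664996 - 249165\right) = \left(-607685 + 1123600\right) 415831 = 515915 \cdot 415831 = 214533450365$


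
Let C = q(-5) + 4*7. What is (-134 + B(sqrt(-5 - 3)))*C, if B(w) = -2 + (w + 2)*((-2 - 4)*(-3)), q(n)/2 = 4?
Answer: -3600 + 1296*I*sqrt(2) ≈ -3600.0 + 1832.8*I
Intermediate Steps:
q(n) = 8 (q(n) = 2*4 = 8)
C = 36 (C = 8 + 4*7 = 8 + 28 = 36)
B(w) = 34 + 18*w (B(w) = -2 + (2 + w)*(-6*(-3)) = -2 + (2 + w)*18 = -2 + (36 + 18*w) = 34 + 18*w)
(-134 + B(sqrt(-5 - 3)))*C = (-134 + (34 + 18*sqrt(-5 - 3)))*36 = (-134 + (34 + 18*sqrt(-8)))*36 = (-134 + (34 + 18*(2*I*sqrt(2))))*36 = (-134 + (34 + 36*I*sqrt(2)))*36 = (-100 + 36*I*sqrt(2))*36 = -3600 + 1296*I*sqrt(2)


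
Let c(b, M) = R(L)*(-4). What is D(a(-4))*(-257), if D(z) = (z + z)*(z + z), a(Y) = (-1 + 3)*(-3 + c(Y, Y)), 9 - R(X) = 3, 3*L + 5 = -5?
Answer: -2997648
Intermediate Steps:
L = -10/3 (L = -5/3 + (1/3)*(-5) = -5/3 - 5/3 = -10/3 ≈ -3.3333)
R(X) = 6 (R(X) = 9 - 1*3 = 9 - 3 = 6)
c(b, M) = -24 (c(b, M) = 6*(-4) = -24)
a(Y) = -54 (a(Y) = (-1 + 3)*(-3 - 24) = 2*(-27) = -54)
D(z) = 4*z**2 (D(z) = (2*z)*(2*z) = 4*z**2)
D(a(-4))*(-257) = (4*(-54)**2)*(-257) = (4*2916)*(-257) = 11664*(-257) = -2997648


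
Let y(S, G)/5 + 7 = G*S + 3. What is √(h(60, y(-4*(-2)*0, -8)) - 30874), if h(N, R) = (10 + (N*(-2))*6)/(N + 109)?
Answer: 12*I*√36239/13 ≈ 175.72*I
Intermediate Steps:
y(S, G) = -20 + 5*G*S (y(S, G) = -35 + 5*(G*S + 3) = -35 + 5*(3 + G*S) = -35 + (15 + 5*G*S) = -20 + 5*G*S)
h(N, R) = (10 - 12*N)/(109 + N) (h(N, R) = (10 - 2*N*6)/(109 + N) = (10 - 12*N)/(109 + N))
√(h(60, y(-4*(-2)*0, -8)) - 30874) = √(2*(5 - 6*60)/(109 + 60) - 30874) = √(2*(5 - 360)/169 - 30874) = √(2*(1/169)*(-355) - 30874) = √(-710/169 - 30874) = √(-5218416/169) = 12*I*√36239/13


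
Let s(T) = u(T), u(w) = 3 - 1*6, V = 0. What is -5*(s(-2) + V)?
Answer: 15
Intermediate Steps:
u(w) = -3 (u(w) = 3 - 6 = -3)
s(T) = -3
-5*(s(-2) + V) = -5*(-3 + 0) = -5*(-3) = 15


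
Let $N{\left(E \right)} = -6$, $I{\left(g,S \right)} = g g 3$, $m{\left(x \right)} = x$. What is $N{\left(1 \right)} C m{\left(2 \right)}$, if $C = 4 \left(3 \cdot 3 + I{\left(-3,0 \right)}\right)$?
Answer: $-1728$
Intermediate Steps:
$I{\left(g,S \right)} = 3 g^{2}$ ($I{\left(g,S \right)} = g^{2} \cdot 3 = 3 g^{2}$)
$C = 144$ ($C = 4 \left(3 \cdot 3 + 3 \left(-3\right)^{2}\right) = 4 \left(9 + 3 \cdot 9\right) = 4 \left(9 + 27\right) = 4 \cdot 36 = 144$)
$N{\left(1 \right)} C m{\left(2 \right)} = \left(-6\right) 144 \cdot 2 = \left(-864\right) 2 = -1728$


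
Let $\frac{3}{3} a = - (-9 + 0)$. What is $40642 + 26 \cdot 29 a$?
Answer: $47428$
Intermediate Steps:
$a = 9$ ($a = - (-9 + 0) = \left(-1\right) \left(-9\right) = 9$)
$40642 + 26 \cdot 29 a = 40642 + 26 \cdot 29 \cdot 9 = 40642 + 754 \cdot 9 = 40642 + 6786 = 47428$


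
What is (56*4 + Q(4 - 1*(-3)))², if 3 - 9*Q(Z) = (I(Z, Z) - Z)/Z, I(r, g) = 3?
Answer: 199854769/3969 ≈ 50354.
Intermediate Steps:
Q(Z) = ⅓ - (3 - Z)/(9*Z)
(56*4 + Q(4 - 1*(-3)))² = (56*4 + (-3 + 4*(4 - 1*(-3)))/(9*(4 - 1*(-3))))² = (224 + (-3 + 4*(4 + 3))/(9*(4 + 3)))² = (224 + (⅑)*(-3 + 4*7)/7)² = (224 + (⅑)*(⅐)*(-3 + 28))² = (224 + (⅑)*(⅐)*25)² = (224 + 25/63)² = (14137/63)² = 199854769/3969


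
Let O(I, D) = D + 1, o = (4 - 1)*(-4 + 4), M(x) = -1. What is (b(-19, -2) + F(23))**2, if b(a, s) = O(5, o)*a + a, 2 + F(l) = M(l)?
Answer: 1681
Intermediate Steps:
F(l) = -3 (F(l) = -2 - 1 = -3)
o = 0 (o = 3*0 = 0)
O(I, D) = 1 + D
b(a, s) = 2*a (b(a, s) = (1 + 0)*a + a = 1*a + a = a + a = 2*a)
(b(-19, -2) + F(23))**2 = (2*(-19) - 3)**2 = (-38 - 3)**2 = (-41)**2 = 1681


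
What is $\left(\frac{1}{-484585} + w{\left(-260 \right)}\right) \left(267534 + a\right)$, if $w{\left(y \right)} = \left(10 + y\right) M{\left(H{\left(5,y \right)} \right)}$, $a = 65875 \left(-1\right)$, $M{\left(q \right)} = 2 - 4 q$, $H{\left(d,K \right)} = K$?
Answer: $- \frac{25456301357359159}{484585} \approx -5.2532 \cdot 10^{10}$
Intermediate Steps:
$a = -65875$
$w{\left(y \right)} = \left(2 - 4 y\right) \left(10 + y\right)$ ($w{\left(y \right)} = \left(10 + y\right) \left(2 - 4 y\right) = \left(2 - 4 y\right) \left(10 + y\right)$)
$\left(\frac{1}{-484585} + w{\left(-260 \right)}\right) \left(267534 + a\right) = \left(\frac{1}{-484585} - \left(-9900 + 270400\right)\right) \left(267534 - 65875\right) = \left(- \frac{1}{484585} + \left(20 + 9880 - 270400\right)\right) 201659 = \left(- \frac{1}{484585} - 260500\right) 201659 = \left(- \frac{126234392501}{484585}\right) 201659 = - \frac{25456301357359159}{484585}$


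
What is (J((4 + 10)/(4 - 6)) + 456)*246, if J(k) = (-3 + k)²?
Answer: 136776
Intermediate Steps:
(J((4 + 10)/(4 - 6)) + 456)*246 = ((-3 + (4 + 10)/(4 - 6))² + 456)*246 = ((-3 + 14/(-2))² + 456)*246 = ((-3 + 14*(-½))² + 456)*246 = ((-3 - 7)² + 456)*246 = ((-10)² + 456)*246 = (100 + 456)*246 = 556*246 = 136776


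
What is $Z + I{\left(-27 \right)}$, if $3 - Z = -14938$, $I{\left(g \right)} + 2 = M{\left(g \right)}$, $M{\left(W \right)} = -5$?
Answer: $14934$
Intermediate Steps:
$I{\left(g \right)} = -7$ ($I{\left(g \right)} = -2 - 5 = -7$)
$Z = 14941$ ($Z = 3 - -14938 = 3 + 14938 = 14941$)
$Z + I{\left(-27 \right)} = 14941 - 7 = 14934$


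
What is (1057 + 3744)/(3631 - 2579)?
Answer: 4801/1052 ≈ 4.5637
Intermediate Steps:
(1057 + 3744)/(3631 - 2579) = 4801/1052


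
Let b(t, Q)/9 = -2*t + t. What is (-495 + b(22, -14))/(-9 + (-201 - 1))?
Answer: 693/211 ≈ 3.2844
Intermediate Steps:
b(t, Q) = -9*t (b(t, Q) = 9*(-2*t + t) = 9*(-t) = -9*t)
(-495 + b(22, -14))/(-9 + (-201 - 1)) = (-495 - 9*22)/(-9 + (-201 - 1)) = (-495 - 198)/(-9 - 202) = -693/(-211) = -693*(-1/211) = 693/211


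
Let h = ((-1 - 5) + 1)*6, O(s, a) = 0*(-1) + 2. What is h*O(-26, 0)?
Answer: -60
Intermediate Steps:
O(s, a) = 2 (O(s, a) = 0 + 2 = 2)
h = -30 (h = (-6 + 1)*6 = -5*6 = -30)
h*O(-26, 0) = -30*2 = -60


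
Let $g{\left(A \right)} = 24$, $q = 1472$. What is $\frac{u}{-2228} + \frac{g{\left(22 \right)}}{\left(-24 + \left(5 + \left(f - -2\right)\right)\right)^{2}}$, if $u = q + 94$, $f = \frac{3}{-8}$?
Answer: $- \frac{13417239}{21523594} \approx -0.62337$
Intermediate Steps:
$f = - \frac{3}{8}$ ($f = 3 \left(- \frac{1}{8}\right) = - \frac{3}{8} \approx -0.375$)
$u = 1566$ ($u = 1472 + 94 = 1566$)
$\frac{u}{-2228} + \frac{g{\left(22 \right)}}{\left(-24 + \left(5 + \left(f - -2\right)\right)\right)^{2}} = \frac{1566}{-2228} + \frac{24}{\left(-24 + \left(5 - - \frac{13}{8}\right)\right)^{2}} = 1566 \left(- \frac{1}{2228}\right) + \frac{24}{\left(-24 + \left(5 + \left(- \frac{3}{8} + 2\right)\right)\right)^{2}} = - \frac{783}{1114} + \frac{24}{\left(-24 + \left(5 + \frac{13}{8}\right)\right)^{2}} = - \frac{783}{1114} + \frac{24}{\left(-24 + \frac{53}{8}\right)^{2}} = - \frac{783}{1114} + \frac{24}{\left(- \frac{139}{8}\right)^{2}} = - \frac{783}{1114} + \frac{24}{\frac{19321}{64}} = - \frac{783}{1114} + 24 \cdot \frac{64}{19321} = - \frac{783}{1114} + \frac{1536}{19321} = - \frac{13417239}{21523594}$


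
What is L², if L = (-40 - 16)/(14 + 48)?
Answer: 784/961 ≈ 0.81582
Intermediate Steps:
L = -28/31 (L = -56/62 = -56*1/62 = -28/31 ≈ -0.90323)
L² = (-28/31)² = 784/961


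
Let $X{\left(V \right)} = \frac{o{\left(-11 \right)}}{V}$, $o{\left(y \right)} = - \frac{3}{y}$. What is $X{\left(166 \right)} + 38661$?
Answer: $\frac{70594989}{1826} \approx 38661.0$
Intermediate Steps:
$X{\left(V \right)} = \frac{3}{11 V}$ ($X{\left(V \right)} = \frac{\left(-3\right) \frac{1}{-11}}{V} = \frac{\left(-3\right) \left(- \frac{1}{11}\right)}{V} = \frac{3}{11 V}$)
$X{\left(166 \right)} + 38661 = \frac{3}{11 \cdot 166} + 38661 = \frac{3}{11} \cdot \frac{1}{166} + 38661 = \frac{3}{1826} + 38661 = \frac{70594989}{1826}$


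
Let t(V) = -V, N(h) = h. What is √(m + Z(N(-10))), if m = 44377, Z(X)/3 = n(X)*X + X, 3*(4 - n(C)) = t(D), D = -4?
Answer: √44267 ≈ 210.40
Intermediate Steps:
n(C) = 8/3 (n(C) = 4 - (-1)*(-4)/3 = 4 - ⅓*4 = 4 - 4/3 = 8/3)
Z(X) = 11*X (Z(X) = 3*(8*X/3 + X) = 3*(11*X/3) = 11*X)
√(m + Z(N(-10))) = √(44377 + 11*(-10)) = √(44377 - 110) = √44267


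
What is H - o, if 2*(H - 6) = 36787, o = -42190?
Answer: 121179/2 ≈ 60590.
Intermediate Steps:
H = 36799/2 (H = 6 + (½)*36787 = 6 + 36787/2 = 36799/2 ≈ 18400.)
H - o = 36799/2 - 1*(-42190) = 36799/2 + 42190 = 121179/2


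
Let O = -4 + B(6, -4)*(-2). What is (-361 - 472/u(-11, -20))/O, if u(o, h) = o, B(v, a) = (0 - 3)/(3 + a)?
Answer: 3499/110 ≈ 31.809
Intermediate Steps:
B(v, a) = -3/(3 + a)
O = -10 (O = -4 - 3/(3 - 4)*(-2) = -4 - 3/(-1)*(-2) = -4 - 3*(-1)*(-2) = -4 + 3*(-2) = -4 - 6 = -10)
(-361 - 472/u(-11, -20))/O = (-361 - 472/(-11))/(-10) = (-361 - 472*(-1)/11)*(-1/10) = (-361 - 1*(-472/11))*(-1/10) = (-361 + 472/11)*(-1/10) = -3499/11*(-1/10) = 3499/110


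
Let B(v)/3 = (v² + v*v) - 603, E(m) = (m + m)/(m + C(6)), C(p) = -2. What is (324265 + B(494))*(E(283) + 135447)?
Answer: 68002832086256/281 ≈ 2.4200e+11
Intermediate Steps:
E(m) = 2*m/(-2 + m) (E(m) = (m + m)/(m - 2) = (2*m)/(-2 + m) = 2*m/(-2 + m))
B(v) = -1809 + 6*v² (B(v) = 3*((v² + v*v) - 603) = 3*((v² + v²) - 603) = 3*(2*v² - 603) = 3*(-603 + 2*v²) = -1809 + 6*v²)
(324265 + B(494))*(E(283) + 135447) = (324265 + (-1809 + 6*494²))*(2*283/(-2 + 283) + 135447) = (324265 + (-1809 + 6*244036))*(2*283/281 + 135447) = (324265 + (-1809 + 1464216))*(2*283*(1/281) + 135447) = (324265 + 1462407)*(566/281 + 135447) = 1786672*(38061173/281) = 68002832086256/281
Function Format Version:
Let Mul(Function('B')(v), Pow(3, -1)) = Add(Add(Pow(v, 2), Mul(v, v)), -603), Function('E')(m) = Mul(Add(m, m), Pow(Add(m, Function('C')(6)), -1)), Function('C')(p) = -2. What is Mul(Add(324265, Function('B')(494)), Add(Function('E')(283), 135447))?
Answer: Rational(68002832086256, 281) ≈ 2.4200e+11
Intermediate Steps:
Function('E')(m) = Mul(2, m, Pow(Add(-2, m), -1)) (Function('E')(m) = Mul(Add(m, m), Pow(Add(m, -2), -1)) = Mul(Mul(2, m), Pow(Add(-2, m), -1)) = Mul(2, m, Pow(Add(-2, m), -1)))
Function('B')(v) = Add(-1809, Mul(6, Pow(v, 2))) (Function('B')(v) = Mul(3, Add(Add(Pow(v, 2), Mul(v, v)), -603)) = Mul(3, Add(Add(Pow(v, 2), Pow(v, 2)), -603)) = Mul(3, Add(Mul(2, Pow(v, 2)), -603)) = Mul(3, Add(-603, Mul(2, Pow(v, 2)))) = Add(-1809, Mul(6, Pow(v, 2))))
Mul(Add(324265, Function('B')(494)), Add(Function('E')(283), 135447)) = Mul(Add(324265, Add(-1809, Mul(6, Pow(494, 2)))), Add(Mul(2, 283, Pow(Add(-2, 283), -1)), 135447)) = Mul(Add(324265, Add(-1809, Mul(6, 244036))), Add(Mul(2, 283, Pow(281, -1)), 135447)) = Mul(Add(324265, Add(-1809, 1464216)), Add(Mul(2, 283, Rational(1, 281)), 135447)) = Mul(Add(324265, 1462407), Add(Rational(566, 281), 135447)) = Mul(1786672, Rational(38061173, 281)) = Rational(68002832086256, 281)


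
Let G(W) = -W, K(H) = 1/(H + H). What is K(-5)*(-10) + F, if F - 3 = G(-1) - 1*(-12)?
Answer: 17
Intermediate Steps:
K(H) = 1/(2*H)
F = 16 (F = 3 + (-1*(-1) - 1*(-12)) = 3 + (1 + 12) = 3 + 13 = 16)
K(-5)*(-10) + F = ((1/2)/(-5))*(-10) + 16 = ((1/2)*(-1/5))*(-10) + 16 = -1/10*(-10) + 16 = 1 + 16 = 17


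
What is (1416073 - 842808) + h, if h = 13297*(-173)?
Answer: -1727116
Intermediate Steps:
h = -2300381
(1416073 - 842808) + h = (1416073 - 842808) - 2300381 = 573265 - 2300381 = -1727116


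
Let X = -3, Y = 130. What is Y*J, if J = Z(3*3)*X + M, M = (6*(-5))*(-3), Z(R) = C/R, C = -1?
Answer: 35230/3 ≈ 11743.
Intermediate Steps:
Z(R) = -1/R
M = 90 (M = -30*(-3) = 90)
J = 271/3 (J = -1/(3*3)*(-3) + 90 = -1/9*(-3) + 90 = -1*⅑*(-3) + 90 = -⅑*(-3) + 90 = ⅓ + 90 = 271/3 ≈ 90.333)
Y*J = 130*(271/3) = 35230/3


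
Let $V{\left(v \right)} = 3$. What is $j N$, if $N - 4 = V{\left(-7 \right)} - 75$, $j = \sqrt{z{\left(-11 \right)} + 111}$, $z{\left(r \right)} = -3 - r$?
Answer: $- 68 \sqrt{119} \approx -741.79$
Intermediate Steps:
$j = \sqrt{119}$ ($j = \sqrt{\left(-3 - -11\right) + 111} = \sqrt{\left(-3 + 11\right) + 111} = \sqrt{8 + 111} = \sqrt{119} \approx 10.909$)
$N = -68$ ($N = 4 + \left(3 - 75\right) = 4 - 72 = -68$)
$j N = \sqrt{119} \left(-68\right) = - 68 \sqrt{119}$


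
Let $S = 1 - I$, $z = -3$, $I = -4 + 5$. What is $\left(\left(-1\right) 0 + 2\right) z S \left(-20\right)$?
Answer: $0$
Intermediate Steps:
$I = 1$
$S = 0$ ($S = 1 - 1 = 0$)
$\left(\left(-1\right) 0 + 2\right) z S \left(-20\right) = \left(\left(-1\right) 0 + 2\right) \left(\left(-3\right) 0\right) \left(-20\right) = \left(0 + 2\right) 0 \left(-20\right) = 2 \cdot 0 \left(-20\right) = 0 \left(-20\right) = 0$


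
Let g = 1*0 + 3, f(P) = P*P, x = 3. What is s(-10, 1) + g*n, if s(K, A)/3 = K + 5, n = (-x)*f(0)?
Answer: -15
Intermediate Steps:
f(P) = P²
g = 3 (g = 0 + 3 = 3)
n = 0 (n = -1*3*0² = -3*0 = 0)
s(K, A) = 15 + 3*K (s(K, A) = 3*(K + 5) = 3*(5 + K) = 15 + 3*K)
s(-10, 1) + g*n = (15 + 3*(-10)) + 3*0 = (15 - 30) + 0 = -15 + 0 = -15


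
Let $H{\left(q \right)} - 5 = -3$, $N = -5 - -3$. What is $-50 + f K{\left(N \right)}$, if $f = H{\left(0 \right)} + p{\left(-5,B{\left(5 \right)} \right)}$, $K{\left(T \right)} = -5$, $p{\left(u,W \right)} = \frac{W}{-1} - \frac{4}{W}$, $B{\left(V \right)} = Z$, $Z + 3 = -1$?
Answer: $-85$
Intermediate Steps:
$Z = -4$ ($Z = -3 - 1 = -4$)
$N = -2$ ($N = -5 + 3 = -2$)
$B{\left(V \right)} = -4$
$H{\left(q \right)} = 2$ ($H{\left(q \right)} = 5 - 3 = 2$)
$p{\left(u,W \right)} = - W - \frac{4}{W}$ ($p{\left(u,W \right)} = W \left(-1\right) - \frac{4}{W} = - W - \frac{4}{W}$)
$f = 7$ ($f = 2 - \left(-4 + \frac{4}{-4}\right) = 2 + \left(4 - -1\right) = 2 + \left(4 + 1\right) = 2 + 5 = 7$)
$-50 + f K{\left(N \right)} = -50 + 7 \left(-5\right) = -50 - 35 = -85$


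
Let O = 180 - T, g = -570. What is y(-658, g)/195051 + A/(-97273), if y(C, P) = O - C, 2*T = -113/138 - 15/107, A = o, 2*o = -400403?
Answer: 1155618587784319/560316421998036 ≈ 2.0624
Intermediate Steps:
o = -400403/2 (o = (½)*(-400403) = -400403/2 ≈ -2.0020e+5)
A = -400403/2 ≈ -2.0020e+5
T = -14161/29532 (T = (-113/138 - 15/107)/2 = (½)*(-14161/14766) = -14161/29532 ≈ -0.47951)
O = 5329921/29532 (O = 180 - 1*(-14161/29532) = 180 + 14161/29532 = 5329921/29532 ≈ 180.48)
y(C, P) = 5329921/29532 - C
y(-658, g)/195051 + A/(-97273) = (5329921/29532 - 1*(-658))/195051 - 400403/2/(-97273) = (5329921/29532 + 658)*(1/195051) - 400403/2*(-1/97273) = (24761977/29532)*(1/195051) + 400403/194546 = 24761977/5760246132 + 400403/194546 = 1155618587784319/560316421998036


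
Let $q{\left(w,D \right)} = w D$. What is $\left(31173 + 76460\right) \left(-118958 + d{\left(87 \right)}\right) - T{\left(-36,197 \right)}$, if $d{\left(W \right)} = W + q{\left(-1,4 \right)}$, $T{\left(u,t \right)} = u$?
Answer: $-12794872839$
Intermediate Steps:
$q{\left(w,D \right)} = D w$
$d{\left(W \right)} = -4 + W$ ($d{\left(W \right)} = W + 4 \left(-1\right) = W - 4 = -4 + W$)
$\left(31173 + 76460\right) \left(-118958 + d{\left(87 \right)}\right) - T{\left(-36,197 \right)} = \left(31173 + 76460\right) \left(-118958 + \left(-4 + 87\right)\right) - -36 = 107633 \left(-118958 + 83\right) + 36 = 107633 \left(-118875\right) + 36 = -12794872875 + 36 = -12794872839$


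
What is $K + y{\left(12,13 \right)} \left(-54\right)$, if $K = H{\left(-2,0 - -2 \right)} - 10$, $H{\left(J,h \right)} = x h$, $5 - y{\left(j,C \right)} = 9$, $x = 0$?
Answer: $206$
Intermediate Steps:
$y{\left(j,C \right)} = -4$ ($y{\left(j,C \right)} = 5 - 9 = -4$)
$H{\left(J,h \right)} = 0$ ($H{\left(J,h \right)} = 0 h = 0$)
$K = -10$ ($K = 0 - 10 = -10$)
$K + y{\left(12,13 \right)} \left(-54\right) = -10 - -216 = -10 + 216 = 206$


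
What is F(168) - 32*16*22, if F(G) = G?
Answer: -11096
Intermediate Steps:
F(168) - 32*16*22 = 168 - 32*16*22 = 168 - 512*22 = 168 - 11264 = -11096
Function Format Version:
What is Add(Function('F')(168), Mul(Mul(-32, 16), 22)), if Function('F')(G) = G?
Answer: -11096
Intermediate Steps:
Add(Function('F')(168), Mul(Mul(-32, 16), 22)) = Add(168, Mul(Mul(-32, 16), 22)) = Add(168, Mul(-512, 22)) = Add(168, -11264) = -11096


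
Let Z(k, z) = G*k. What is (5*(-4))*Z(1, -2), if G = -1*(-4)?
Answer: -80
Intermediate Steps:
G = 4
Z(k, z) = 4*k
(5*(-4))*Z(1, -2) = (5*(-4))*(4*1) = -20*4 = -80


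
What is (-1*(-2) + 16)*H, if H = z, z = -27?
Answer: -486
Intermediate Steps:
H = -27
(-1*(-2) + 16)*H = (-1*(-2) + 16)*(-27) = (2 + 16)*(-27) = 18*(-27) = -486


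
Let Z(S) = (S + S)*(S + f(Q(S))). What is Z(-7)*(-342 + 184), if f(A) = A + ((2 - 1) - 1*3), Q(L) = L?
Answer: -35392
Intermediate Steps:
f(A) = -2 + A (f(A) = A + (1 - 3) = A - 2 = -2 + A)
Z(S) = 2*S*(-2 + 2*S) (Z(S) = (S + S)*(S + (-2 + S)) = (2*S)*(-2 + 2*S) = 2*S*(-2 + 2*S))
Z(-7)*(-342 + 184) = (4*(-7)*(-1 - 7))*(-342 + 184) = (4*(-7)*(-8))*(-158) = 224*(-158) = -35392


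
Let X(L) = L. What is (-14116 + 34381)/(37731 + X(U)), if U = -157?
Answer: 20265/37574 ≈ 0.53934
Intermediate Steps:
(-14116 + 34381)/(37731 + X(U)) = (-14116 + 34381)/(37731 - 157) = 20265/37574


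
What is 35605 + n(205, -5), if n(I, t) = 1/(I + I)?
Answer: 14598051/410 ≈ 35605.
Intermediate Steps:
n(I, t) = 1/(2*I)
35605 + n(205, -5) = 35605 + (½)/205 = 35605 + (½)*(1/205) = 35605 + 1/410 = 14598051/410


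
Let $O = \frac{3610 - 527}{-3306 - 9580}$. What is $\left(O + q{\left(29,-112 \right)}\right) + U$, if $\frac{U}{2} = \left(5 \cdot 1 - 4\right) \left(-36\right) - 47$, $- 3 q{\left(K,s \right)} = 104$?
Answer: $- \frac{7766621}{38658} \approx -200.91$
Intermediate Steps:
$O = - \frac{3083}{12886}$ ($O = \frac{3083}{-12886} = 3083 \left(- \frac{1}{12886}\right) = - \frac{3083}{12886} \approx -0.23925$)
$q{\left(K,s \right)} = - \frac{104}{3}$ ($q{\left(K,s \right)} = \left(- \frac{1}{3}\right) 104 = - \frac{104}{3}$)
$U = -166$ ($U = 2 \left(\left(5 \cdot 1 - 4\right) \left(-36\right) - 47\right) = 2 \left(\left(5 - 4\right) \left(-36\right) - 47\right) = 2 \left(1 \left(-36\right) - 47\right) = 2 \left(-36 - 47\right) = 2 \left(-83\right) = -166$)
$\left(O + q{\left(29,-112 \right)}\right) + U = \left(- \frac{3083}{12886} - \frac{104}{3}\right) - 166 = - \frac{1349393}{38658} - 166 = - \frac{7766621}{38658}$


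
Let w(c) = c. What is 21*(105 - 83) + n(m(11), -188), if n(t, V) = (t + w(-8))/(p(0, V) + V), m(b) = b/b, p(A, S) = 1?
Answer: 86401/187 ≈ 462.04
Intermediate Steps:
m(b) = 1
n(t, V) = (-8 + t)/(1 + V) (n(t, V) = (t - 8)/(1 + V) = (-8 + t)/(1 + V))
21*(105 - 83) + n(m(11), -188) = 21*(105 - 83) + (-8 + 1)/(1 - 188) = 21*22 - 7/(-187) = 462 - 1/187*(-7) = 462 + 7/187 = 86401/187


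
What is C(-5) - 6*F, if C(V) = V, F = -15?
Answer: 85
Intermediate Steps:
C(-5) - 6*F = -5 - 6*(-15) = -5 + 90 = 85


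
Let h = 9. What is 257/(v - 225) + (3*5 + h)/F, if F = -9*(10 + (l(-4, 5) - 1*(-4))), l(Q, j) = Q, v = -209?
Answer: -5591/6510 ≈ -0.85883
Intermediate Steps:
F = -90 (F = -9*(10 + (-4 - 1*(-4))) = -9*(10 + (-4 + 4)) = -9*(10 + 0) = -9*10 = -90)
257/(v - 225) + (3*5 + h)/F = 257/(-209 - 225) + (3*5 + 9)/(-90) = 257/(-434) + (15 + 9)*(-1/90) = 257*(-1/434) + 24*(-1/90) = -257/434 - 4/15 = -5591/6510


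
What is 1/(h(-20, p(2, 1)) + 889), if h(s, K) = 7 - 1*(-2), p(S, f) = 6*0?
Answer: 1/898 ≈ 0.0011136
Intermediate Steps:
p(S, f) = 0
h(s, K) = 9 (h(s, K) = 7 + 2 = 9)
1/(h(-20, p(2, 1)) + 889) = 1/(9 + 889) = 1/898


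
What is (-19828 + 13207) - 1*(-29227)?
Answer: 22606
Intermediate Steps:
(-19828 + 13207) - 1*(-29227) = -6621 + 29227 = 22606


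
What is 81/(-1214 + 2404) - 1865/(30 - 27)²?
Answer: -2218621/10710 ≈ -207.15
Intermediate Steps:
81/(-1214 + 2404) - 1865/(30 - 27)² = 81/1190 - 1865/(3²) = 81*(1/1190) - 1865/9 = 81/1190 - 1865*⅑ = 81/1190 - 1865/9 = -2218621/10710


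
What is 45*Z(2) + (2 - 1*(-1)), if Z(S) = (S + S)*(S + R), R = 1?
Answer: 543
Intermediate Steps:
Z(S) = 2*S*(1 + S) (Z(S) = (S + S)*(S + 1) = (2*S)*(1 + S) = 2*S*(1 + S))
45*Z(2) + (2 - 1*(-1)) = 45*(2*2*(1 + 2)) + (2 - 1*(-1)) = 45*(2*2*3) + (2 + 1) = 45*12 + 3 = 540 + 3 = 543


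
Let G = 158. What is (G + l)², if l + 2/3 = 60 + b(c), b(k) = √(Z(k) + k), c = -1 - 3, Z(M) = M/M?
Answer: 425077/9 + 1304*I*√3/3 ≈ 47231.0 + 752.87*I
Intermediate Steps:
Z(M) = 1
c = -4
b(k) = √(1 + k)
l = 178/3 + I*√3 (l = -⅔ + (60 + √(1 - 4)) = -⅔ + (60 + √(-3)) = -⅔ + (60 + I*√3) = 178/3 + I*√3 ≈ 59.333 + 1.732*I)
(G + l)² = (158 + (178/3 + I*√3))² = (652/3 + I*√3)²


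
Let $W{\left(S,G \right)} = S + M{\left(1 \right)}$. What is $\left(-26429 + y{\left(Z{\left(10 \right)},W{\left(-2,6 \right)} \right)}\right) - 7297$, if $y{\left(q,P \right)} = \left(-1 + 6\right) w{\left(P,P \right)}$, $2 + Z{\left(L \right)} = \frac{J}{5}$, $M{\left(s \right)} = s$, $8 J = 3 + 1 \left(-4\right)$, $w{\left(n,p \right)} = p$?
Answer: $-33731$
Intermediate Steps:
$J = - \frac{1}{8}$ ($J = \frac{3 + 1 \left(-4\right)}{8} = \frac{3 - 4}{8} = \frac{1}{8} \left(-1\right) = - \frac{1}{8} \approx -0.125$)
$Z{\left(L \right)} = - \frac{81}{40}$ ($Z{\left(L \right)} = -2 - \frac{1}{8 \cdot 5} = -2 - \frac{1}{40} = - \frac{81}{40}$)
$W{\left(S,G \right)} = 1 + S$ ($W{\left(S,G \right)} = S + 1 = 1 + S$)
$y{\left(q,P \right)} = 5 P$ ($y{\left(q,P \right)} = \left(-1 + 6\right) P = 5 P$)
$\left(-26429 + y{\left(Z{\left(10 \right)},W{\left(-2,6 \right)} \right)}\right) - 7297 = \left(-26429 + 5 \left(1 - 2\right)\right) - 7297 = \left(-26429 + 5 \left(-1\right)\right) - 7297 = \left(-26429 - 5\right) - 7297 = -26434 - 7297 = -33731$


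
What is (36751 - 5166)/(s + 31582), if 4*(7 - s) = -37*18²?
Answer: 31585/34586 ≈ 0.91323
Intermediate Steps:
s = 3004 (s = 7 - (-37)*18²/4 = 7 - (-37)*324/4 = 7 - ¼*(-11988) = 7 + 2997 = 3004)
(36751 - 5166)/(s + 31582) = (36751 - 5166)/(3004 + 31582) = 31585/34586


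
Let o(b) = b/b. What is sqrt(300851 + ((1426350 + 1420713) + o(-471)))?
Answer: sqrt(3147915) ≈ 1774.2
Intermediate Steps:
o(b) = 1
sqrt(300851 + ((1426350 + 1420713) + o(-471))) = sqrt(300851 + ((1426350 + 1420713) + 1)) = sqrt(300851 + (2847063 + 1)) = sqrt(300851 + 2847064) = sqrt(3147915)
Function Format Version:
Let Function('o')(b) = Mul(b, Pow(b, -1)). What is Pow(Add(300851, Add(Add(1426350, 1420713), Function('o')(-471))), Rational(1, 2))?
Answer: Pow(3147915, Rational(1, 2)) ≈ 1774.2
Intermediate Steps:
Function('o')(b) = 1
Pow(Add(300851, Add(Add(1426350, 1420713), Function('o')(-471))), Rational(1, 2)) = Pow(Add(300851, Add(Add(1426350, 1420713), 1)), Rational(1, 2)) = Pow(Add(300851, Add(2847063, 1)), Rational(1, 2)) = Pow(Add(300851, 2847064), Rational(1, 2)) = Pow(3147915, Rational(1, 2))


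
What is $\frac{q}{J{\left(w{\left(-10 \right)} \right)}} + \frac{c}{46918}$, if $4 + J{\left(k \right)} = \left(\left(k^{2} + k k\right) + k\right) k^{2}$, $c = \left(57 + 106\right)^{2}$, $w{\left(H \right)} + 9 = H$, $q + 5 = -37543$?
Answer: $\frac{1660325729}{3968934374} \approx 0.41833$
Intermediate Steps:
$q = -37548$ ($q = -5 - 37543 = -37548$)
$w{\left(H \right)} = -9 + H$
$c = 26569$ ($c = 163^{2} = 26569$)
$J{\left(k \right)} = -4 + k^{2} \left(k + 2 k^{2}\right)$ ($J{\left(k \right)} = -4 + \left(\left(k^{2} + k k\right) + k\right) k^{2} = -4 + \left(\left(k^{2} + k^{2}\right) + k\right) k^{2} = -4 + \left(2 k^{2} + k\right) k^{2} = -4 + \left(k + 2 k^{2}\right) k^{2} = -4 + k^{2} \left(k + 2 k^{2}\right)$)
$\frac{q}{J{\left(w{\left(-10 \right)} \right)}} + \frac{c}{46918} = - \frac{37548}{-4 + \left(-9 - 10\right)^{3} + 2 \left(-9 - 10\right)^{4}} + \frac{26569}{46918} = - \frac{37548}{-4 + \left(-19\right)^{3} + 2 \left(-19\right)^{4}} + 26569 \cdot \frac{1}{46918} = - \frac{37548}{-4 - 6859 + 2 \cdot 130321} + \frac{26569}{46918} = - \frac{37548}{-4 - 6859 + 260642} + \frac{26569}{46918} = - \frac{37548}{253779} + \frac{26569}{46918} = \left(-37548\right) \frac{1}{253779} + \frac{26569}{46918} = - \frac{12516}{84593} + \frac{26569}{46918} = \frac{1660325729}{3968934374}$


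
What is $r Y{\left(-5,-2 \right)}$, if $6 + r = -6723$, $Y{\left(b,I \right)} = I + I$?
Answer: $26916$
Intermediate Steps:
$Y{\left(b,I \right)} = 2 I$
$r = -6729$ ($r = -6 - 6723 = -6729$)
$r Y{\left(-5,-2 \right)} = - 6729 \cdot 2 \left(-2\right) = \left(-6729\right) \left(-4\right) = 26916$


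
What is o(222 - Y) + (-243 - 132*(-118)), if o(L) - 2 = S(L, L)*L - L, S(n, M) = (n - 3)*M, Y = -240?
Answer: 97985669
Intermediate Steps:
S(n, M) = M*(-3 + n) (S(n, M) = (-3 + n)*M = M*(-3 + n))
o(L) = 2 - L + L²*(-3 + L) (o(L) = 2 + ((L*(-3 + L))*L - L) = 2 + (L²*(-3 + L) - L) = 2 + (-L + L²*(-3 + L)) = 2 - L + L²*(-3 + L))
o(222 - Y) + (-243 - 132*(-118)) = (2 - (222 - 1*(-240)) + (222 - 1*(-240))²*(-3 + (222 - 1*(-240)))) + (-243 - 132*(-118)) = (2 - (222 + 240) + (222 + 240)²*(-3 + (222 + 240))) + (-243 + 15576) = (2 - 1*462 + 462²*(-3 + 462)) + 15333 = (2 - 462 + 213444*459) + 15333 = (2 - 462 + 97970796) + 15333 = 97970336 + 15333 = 97985669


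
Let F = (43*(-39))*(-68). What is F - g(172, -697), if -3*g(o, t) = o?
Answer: 342280/3 ≈ 1.1409e+5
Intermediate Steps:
g(o, t) = -o/3
F = 114036 (F = -1677*(-68) = 114036)
F - g(172, -697) = 114036 - (-1)*172/3 = 114036 - 1*(-172/3) = 114036 + 172/3 = 342280/3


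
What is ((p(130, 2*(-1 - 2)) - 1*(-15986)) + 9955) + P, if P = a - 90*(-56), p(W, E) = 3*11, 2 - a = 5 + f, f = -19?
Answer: 31030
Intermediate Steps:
a = 16 (a = 2 - (5 - 19) = 2 - 1*(-14) = 2 + 14 = 16)
p(W, E) = 33
P = 5056 (P = 16 - 90*(-56) = 16 + 5040 = 5056)
((p(130, 2*(-1 - 2)) - 1*(-15986)) + 9955) + P = ((33 - 1*(-15986)) + 9955) + 5056 = ((33 + 15986) + 9955) + 5056 = (16019 + 9955) + 5056 = 25974 + 5056 = 31030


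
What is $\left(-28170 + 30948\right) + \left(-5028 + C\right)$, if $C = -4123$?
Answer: $-6373$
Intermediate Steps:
$\left(-28170 + 30948\right) + \left(-5028 + C\right) = \left(-28170 + 30948\right) - 9151 = 2778 - 9151 = -6373$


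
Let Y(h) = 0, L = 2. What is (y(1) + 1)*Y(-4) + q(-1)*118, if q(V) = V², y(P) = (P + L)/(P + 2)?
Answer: 118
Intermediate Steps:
y(P) = 1 (y(P) = (P + 2)/(P + 2) = (2 + P)/(2 + P) = 1)
(y(1) + 1)*Y(-4) + q(-1)*118 = (1 + 1)*0 + (-1)²*118 = 2*0 + 1*118 = 0 + 118 = 118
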